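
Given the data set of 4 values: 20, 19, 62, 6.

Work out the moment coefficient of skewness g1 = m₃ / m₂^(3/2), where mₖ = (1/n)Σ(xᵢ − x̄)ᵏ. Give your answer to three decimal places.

0.909

x̄ = (20 + 19 + 62 + 6) / 4 = 26.7500
deviations (xᵢ − x̄): -6.7500, -7.7500, 35.2500, -20.7500
Σ(xᵢ − x̄)² = 1778.7500 ⇒ m₂ = 1778.7500/4 = 444.68750
Σ(xᵢ − x̄)³ = 34093.1250 ⇒ m₃ = 34093.1250/4 = 8523.28125
m₂^(3/2) = 444.68750^(1.5) = 9377.39873
g1 = m₃ / m₂^(3/2) = 8523.28125 / 9377.39873 ≈ 0.909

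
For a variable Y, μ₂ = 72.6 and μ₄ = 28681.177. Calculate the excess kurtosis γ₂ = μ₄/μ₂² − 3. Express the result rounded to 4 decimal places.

μ₂² = 72.6² = 5270.76000
μ₄/μ₂² = 28681.177 / 5270.76000 = 5.44156
γ₂ = 5.44156 − 3 ≈ 2.4416

2.4416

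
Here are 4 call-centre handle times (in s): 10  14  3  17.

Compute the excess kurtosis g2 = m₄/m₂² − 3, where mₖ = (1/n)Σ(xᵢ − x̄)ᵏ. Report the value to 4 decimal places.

x̄ = 11.0000
Σ(xᵢ − x̄)² = 110.0000 ⇒ m₂ = 27.50000
Σ(xᵢ − x̄)⁴ = 5474.0000 ⇒ m₄ = 1368.50000
m₂² = 756.25000
g2 = m₄/m₂² − 3 = 1.80959 − 3 ≈ -1.1904

-1.1904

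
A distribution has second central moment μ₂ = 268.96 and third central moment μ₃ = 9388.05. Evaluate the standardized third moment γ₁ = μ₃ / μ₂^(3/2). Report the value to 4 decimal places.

2.1284

σ = √μ₂ = √268.96 = 16.40000
σ³ = μ₂^(3/2) = 4410.94400
γ₁ = μ₃/σ³ = 9388.05 / 4410.94400 ≈ 2.1284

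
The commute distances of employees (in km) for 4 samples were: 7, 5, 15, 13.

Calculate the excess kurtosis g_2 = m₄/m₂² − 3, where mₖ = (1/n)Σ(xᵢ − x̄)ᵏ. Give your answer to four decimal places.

x̄ = 10.0000
Σ(xᵢ − x̄)² = 68.0000 ⇒ m₂ = 17.00000
Σ(xᵢ − x̄)⁴ = 1412.0000 ⇒ m₄ = 353.00000
m₂² = 289.00000
g_2 = m₄/m₂² − 3 = 1.22145 − 3 ≈ -1.7785

-1.7785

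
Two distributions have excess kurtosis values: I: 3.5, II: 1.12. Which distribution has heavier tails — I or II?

I

Higher excess kurtosis ⇒ heavier tails relative to the normal distribution.
3.5 vs 1.12: the larger is 3.5, so I has heavier tails.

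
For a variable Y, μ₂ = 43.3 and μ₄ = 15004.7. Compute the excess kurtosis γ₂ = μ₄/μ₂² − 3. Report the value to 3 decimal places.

5.003

μ₂² = 43.3² = 1874.89000
μ₄/μ₂² = 15004.7 / 1874.89000 = 8.00298
γ₂ = 8.00298 − 3 ≈ 5.003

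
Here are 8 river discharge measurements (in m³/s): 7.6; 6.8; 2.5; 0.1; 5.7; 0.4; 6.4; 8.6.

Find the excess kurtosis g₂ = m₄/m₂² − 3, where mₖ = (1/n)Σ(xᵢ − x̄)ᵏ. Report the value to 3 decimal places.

-1.398

x̄ = 4.7625
Σ(xᵢ − x̄)² = 76.3788 ⇒ m₂ = 9.54734
Σ(xᵢ − x̄)⁴ = 1167.8664 ⇒ m₄ = 145.98331
m₂² = 91.15177
g₂ = m₄/m₂² − 3 = 1.60154 − 3 ≈ -1.398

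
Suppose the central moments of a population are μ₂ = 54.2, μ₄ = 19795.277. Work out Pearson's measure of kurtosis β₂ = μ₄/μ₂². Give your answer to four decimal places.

μ₂² = 54.2² = 2937.64000
μ₄/μ₂² = 19795.277 / 2937.64000 = 6.73850
β₂ ≈ 6.7385

6.7385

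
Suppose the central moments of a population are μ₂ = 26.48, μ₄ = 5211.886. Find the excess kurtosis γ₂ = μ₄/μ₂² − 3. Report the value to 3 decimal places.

μ₂² = 26.48² = 701.19040
μ₄/μ₂² = 5211.886 / 701.19040 = 7.43291
γ₂ = 7.43291 − 3 ≈ 4.433

4.433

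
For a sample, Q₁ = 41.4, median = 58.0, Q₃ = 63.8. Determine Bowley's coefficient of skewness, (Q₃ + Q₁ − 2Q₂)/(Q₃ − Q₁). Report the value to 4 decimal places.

-0.4821

numerator: Q₃ + Q₁ − 2Q₂ = 63.8 + 41.4 − 2×58.0 = -10.8000
denominator: Q₃ − Q₁ = 63.8 − 41.4 = 22.4000
Bowley skewness = -10.8000 / 22.4000 ≈ -0.4821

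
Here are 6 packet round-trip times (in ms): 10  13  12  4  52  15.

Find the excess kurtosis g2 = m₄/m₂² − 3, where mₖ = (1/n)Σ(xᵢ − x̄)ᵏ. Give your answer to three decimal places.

0.887

x̄ = 17.6667
Σ(xᵢ − x̄)² = 1485.3333 ⇒ m₂ = 247.55556
Σ(xᵢ − x̄)⁴ = 1429413.7778 ⇒ m₄ = 238235.62963
m₂² = 61283.75309
g2 = m₄/m₂² − 3 = 3.88742 − 3 ≈ 0.887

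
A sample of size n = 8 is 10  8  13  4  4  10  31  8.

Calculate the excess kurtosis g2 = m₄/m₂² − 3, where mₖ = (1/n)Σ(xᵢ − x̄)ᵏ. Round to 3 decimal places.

x̄ = 11.0000
Σ(xᵢ − x̄)² = 522.0000 ⇒ m₂ = 65.25000
Σ(xᵢ − x̄)⁴ = 164982.0000 ⇒ m₄ = 20622.75000
m₂² = 4257.56250
g2 = m₄/m₂² − 3 = 4.84379 − 3 ≈ 1.844

1.844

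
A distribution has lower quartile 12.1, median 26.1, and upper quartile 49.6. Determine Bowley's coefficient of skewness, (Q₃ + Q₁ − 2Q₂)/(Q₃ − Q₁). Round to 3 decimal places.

0.253

numerator: Q₃ + Q₁ − 2Q₂ = 49.6 + 12.1 − 2×26.1 = 9.5000
denominator: Q₃ − Q₁ = 49.6 − 12.1 = 37.5000
Bowley skewness = 9.5000 / 37.5000 ≈ 0.253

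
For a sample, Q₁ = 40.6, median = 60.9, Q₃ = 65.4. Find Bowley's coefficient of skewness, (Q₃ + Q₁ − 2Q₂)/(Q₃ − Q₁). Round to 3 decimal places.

-0.637

numerator: Q₃ + Q₁ − 2Q₂ = 65.4 + 40.6 − 2×60.9 = -15.8000
denominator: Q₃ − Q₁ = 65.4 − 40.6 = 24.8000
Bowley skewness = -15.8000 / 24.8000 ≈ -0.637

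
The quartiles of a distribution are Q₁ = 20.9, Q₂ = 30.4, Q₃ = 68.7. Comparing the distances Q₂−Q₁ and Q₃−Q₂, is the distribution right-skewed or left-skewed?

Q₂ − Q₁ = 9.5;  Q₃ − Q₂ = 38.3
Q₃ − Q₂ > Q₂ − Q₁ ⇒ the upper half is more spread out ⇒ right-skewed.

right-skewed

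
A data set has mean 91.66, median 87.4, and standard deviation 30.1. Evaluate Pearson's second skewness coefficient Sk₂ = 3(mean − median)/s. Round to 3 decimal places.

Sk₂ = 3(91.66 − 87.4) / 30.1 = 3 × 4.2600 / 30.1
    = 12.7800 / 30.1 ≈ 0.425

0.425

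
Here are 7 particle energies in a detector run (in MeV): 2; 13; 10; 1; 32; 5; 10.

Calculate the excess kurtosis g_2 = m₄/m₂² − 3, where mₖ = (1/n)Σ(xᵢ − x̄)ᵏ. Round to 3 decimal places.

x̄ = 10.4286
Σ(xᵢ − x̄)² = 661.7143 ⇒ m₂ = 94.53061
Σ(xᵢ − x̄)⁴ = 230390.6589 ⇒ m₄ = 32912.95127
m₂² = 8936.03665
g_2 = m₄/m₂² − 3 = 3.68317 − 3 ≈ 0.683

0.683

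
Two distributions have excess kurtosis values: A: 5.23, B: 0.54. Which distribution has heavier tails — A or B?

Higher excess kurtosis ⇒ heavier tails relative to the normal distribution.
5.23 vs 0.54: the larger is 5.23, so A has heavier tails.

A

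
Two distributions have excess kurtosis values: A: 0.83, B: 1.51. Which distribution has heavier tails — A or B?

Higher excess kurtosis ⇒ heavier tails relative to the normal distribution.
0.83 vs 1.51: the larger is 1.51, so B has heavier tails.

B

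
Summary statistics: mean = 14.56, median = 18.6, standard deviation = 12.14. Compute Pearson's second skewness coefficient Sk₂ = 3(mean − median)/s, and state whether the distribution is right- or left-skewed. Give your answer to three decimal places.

Sk₂ = 3(14.56 − 18.6) / 12.14 = 3 × -4.0400 / 12.14
    = -12.1200 / 12.14 ≈ -0.998
Sk₂ < 0 ⇒ mean < median ⇒ left-skewed (negative skew).

-0.998, left-skewed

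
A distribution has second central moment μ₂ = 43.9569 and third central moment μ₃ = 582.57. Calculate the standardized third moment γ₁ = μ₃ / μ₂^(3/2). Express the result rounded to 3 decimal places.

1.999

σ = √μ₂ = √43.9569 = 6.63000
σ³ = μ₂^(3/2) = 291.43425
γ₁ = μ₃/σ³ = 582.57 / 291.43425 ≈ 1.999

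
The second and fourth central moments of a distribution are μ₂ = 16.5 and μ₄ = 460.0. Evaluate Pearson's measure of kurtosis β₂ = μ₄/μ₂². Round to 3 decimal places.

μ₂² = 16.5² = 272.25000
μ₄/μ₂² = 460.0 / 272.25000 = 1.68962
β₂ ≈ 1.690

1.690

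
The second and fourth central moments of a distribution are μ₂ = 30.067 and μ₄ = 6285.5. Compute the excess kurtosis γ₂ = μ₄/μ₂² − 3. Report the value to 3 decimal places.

3.953

μ₂² = 30.067² = 904.02449
μ₄/μ₂² = 6285.5 / 904.02449 = 6.95280
γ₂ = 6.95280 − 3 ≈ 3.953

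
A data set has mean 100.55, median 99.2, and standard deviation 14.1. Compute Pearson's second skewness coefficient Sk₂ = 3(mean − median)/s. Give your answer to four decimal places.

Sk₂ = 3(100.55 − 99.2) / 14.1 = 3 × 1.3500 / 14.1
    = 4.0500 / 14.1 ≈ 0.2872

0.2872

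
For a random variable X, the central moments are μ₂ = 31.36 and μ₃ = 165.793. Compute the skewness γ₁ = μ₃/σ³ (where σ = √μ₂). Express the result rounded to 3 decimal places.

σ = √μ₂ = √31.36 = 5.60000
σ³ = μ₂^(3/2) = 175.61600
γ₁ = μ₃/σ³ = 165.793 / 175.61600 ≈ 0.944

0.944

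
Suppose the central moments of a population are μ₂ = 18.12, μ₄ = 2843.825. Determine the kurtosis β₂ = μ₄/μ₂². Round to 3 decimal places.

8.661

μ₂² = 18.12² = 328.33440
μ₄/μ₂² = 2843.825 / 328.33440 = 8.66137
β₂ ≈ 8.661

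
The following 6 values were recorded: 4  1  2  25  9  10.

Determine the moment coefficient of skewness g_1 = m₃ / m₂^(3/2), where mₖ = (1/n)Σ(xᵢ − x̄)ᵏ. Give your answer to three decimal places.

x̄ = (4 + 1 + 2 + 25 + 9 + 10) / 6 = 8.5000
deviations (xᵢ − x̄): -4.5000, -7.5000, -6.5000, 16.5000, 0.5000, 1.5000
Σ(xᵢ − x̄)² = 393.5000 ⇒ m₂ = 393.5000/6 = 65.58333
Σ(xᵢ − x̄)³ = 3708.0000 ⇒ m₃ = 3708.0000/6 = 618.00000
m₂^(3/2) = 65.58333^(1.5) = 531.11703
g_1 = m₃ / m₂^(3/2) = 618.00000 / 531.11703 ≈ 1.164

1.164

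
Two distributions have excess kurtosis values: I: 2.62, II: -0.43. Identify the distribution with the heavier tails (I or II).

I

Higher excess kurtosis ⇒ heavier tails relative to the normal distribution.
2.62 vs -0.43: the larger is 2.62, so I has heavier tails. (I is leptokurtic — heavier-than-normal tails; the other is platykurtic.)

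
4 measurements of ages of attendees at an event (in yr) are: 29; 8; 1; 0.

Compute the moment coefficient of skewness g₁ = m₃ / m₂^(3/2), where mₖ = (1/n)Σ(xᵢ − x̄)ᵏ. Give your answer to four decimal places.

x̄ = (29 + 8 + 1 + 0) / 4 = 9.5000
deviations (xᵢ − x̄): 19.5000, -1.5000, -8.5000, -9.5000
Σ(xᵢ − x̄)² = 545.0000 ⇒ m₂ = 545.0000/4 = 136.25000
Σ(xᵢ − x̄)³ = 5940.0000 ⇒ m₃ = 5940.0000/4 = 1485.00000
m₂^(3/2) = 136.25000^(1.5) = 1590.39414
g₁ = m₃ / m₂^(3/2) = 1485.00000 / 1590.39414 ≈ 0.9337

0.9337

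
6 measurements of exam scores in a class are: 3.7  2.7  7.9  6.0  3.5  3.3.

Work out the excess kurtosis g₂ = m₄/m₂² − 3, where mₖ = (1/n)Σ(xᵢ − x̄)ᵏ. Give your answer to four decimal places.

x̄ = 4.5167
Σ(xᵢ − x̄)² = 20.1283 ⇒ m₂ = 3.35472
Σ(xᵢ − x̄)⁴ = 150.4700 ⇒ m₄ = 25.07833
m₂² = 11.25416
g₂ = m₄/m₂² − 3 = 2.22836 − 3 ≈ -0.7716

-0.7716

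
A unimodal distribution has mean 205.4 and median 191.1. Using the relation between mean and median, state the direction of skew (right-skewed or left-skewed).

mean − median = 205.4 − 191.1 = 14.3
mean > median ⇒ the longer tail is on the right ⇒ right-skewed (positively skewed).

right-skewed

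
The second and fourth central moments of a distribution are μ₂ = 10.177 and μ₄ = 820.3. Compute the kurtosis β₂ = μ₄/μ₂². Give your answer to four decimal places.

μ₂² = 10.177² = 103.57133
μ₄/μ₂² = 820.3 / 103.57133 = 7.92015
β₂ ≈ 7.9201

7.9201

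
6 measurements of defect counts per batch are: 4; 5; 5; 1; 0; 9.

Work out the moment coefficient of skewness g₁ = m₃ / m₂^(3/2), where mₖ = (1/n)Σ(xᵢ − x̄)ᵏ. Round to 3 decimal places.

x̄ = (4 + 5 + 5 + 1 + 0 + 9) / 6 = 4.0000
deviations (xᵢ − x̄): 0.0000, 1.0000, 1.0000, -3.0000, -4.0000, 5.0000
Σ(xᵢ − x̄)² = 52.0000 ⇒ m₂ = 52.0000/6 = 8.66667
Σ(xᵢ − x̄)³ = 36.0000 ⇒ m₃ = 36.0000/6 = 6.00000
m₂^(3/2) = 8.66667^(1.5) = 25.51398
g₁ = m₃ / m₂^(3/2) = 6.00000 / 25.51398 ≈ 0.235

0.235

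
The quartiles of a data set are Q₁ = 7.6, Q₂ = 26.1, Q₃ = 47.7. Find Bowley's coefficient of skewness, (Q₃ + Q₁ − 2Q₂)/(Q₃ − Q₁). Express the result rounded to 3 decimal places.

0.077

numerator: Q₃ + Q₁ − 2Q₂ = 47.7 + 7.6 − 2×26.1 = 3.1000
denominator: Q₃ − Q₁ = 47.7 − 7.6 = 40.1000
Bowley skewness = 3.1000 / 40.1000 ≈ 0.077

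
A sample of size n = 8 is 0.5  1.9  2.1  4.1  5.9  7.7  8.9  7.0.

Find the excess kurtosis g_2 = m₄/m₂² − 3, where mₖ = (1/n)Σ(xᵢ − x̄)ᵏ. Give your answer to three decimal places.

-1.451

x̄ = 4.7625
Σ(xᵢ − x̄)² = 65.9388 ⇒ m₂ = 8.24234
Σ(xᵢ − x̄)⁴ = 841.9478 ⇒ m₄ = 105.24347
m₂² = 67.93623
g_2 = m₄/m₂² − 3 = 1.54915 − 3 ≈ -1.451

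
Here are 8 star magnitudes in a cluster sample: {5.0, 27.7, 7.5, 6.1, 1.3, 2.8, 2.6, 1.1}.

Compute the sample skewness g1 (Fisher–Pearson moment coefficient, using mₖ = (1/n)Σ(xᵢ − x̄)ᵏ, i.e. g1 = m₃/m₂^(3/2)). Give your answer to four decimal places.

x̄ = (5.0 + 27.7 + 7.5 + 6.1 + 1.3 + 2.8 + 2.6 + 1.1) / 8 = 6.7625
deviations (xᵢ − x̄): -1.7625, 20.9375, 0.7375, -0.6625, -5.4625, -3.9625, -4.1625, -5.6625
Σ(xᵢ − x̄)² = 537.3987 ⇒ m₂ = 537.3987/8 = 67.17484
Σ(xᵢ − x̄)³ = 8694.2988 ⇒ m₃ = 8694.2988/8 = 1086.78735
m₂^(3/2) = 67.17484^(1.5) = 550.56677
g1 = m₃ / m₂^(3/2) = 1086.78735 / 550.56677 ≈ 1.9739

1.9739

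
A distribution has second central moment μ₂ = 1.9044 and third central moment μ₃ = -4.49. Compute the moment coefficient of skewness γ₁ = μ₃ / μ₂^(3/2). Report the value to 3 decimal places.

σ = √μ₂ = √1.9044 = 1.38000
σ³ = μ₂^(3/2) = 2.62807
γ₁ = μ₃/σ³ = -4.49 / 2.62807 ≈ -1.708

-1.708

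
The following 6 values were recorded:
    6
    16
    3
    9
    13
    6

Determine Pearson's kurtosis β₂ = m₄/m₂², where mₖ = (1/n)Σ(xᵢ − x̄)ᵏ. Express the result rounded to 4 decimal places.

1.7956

x̄ = 8.8333
Σ(xᵢ − x̄)² = 118.8333 ⇒ m₂ = 19.80556
Σ(xᵢ − x̄)⁴ = 4226.1528 ⇒ m₄ = 704.35880
m₂² = 392.26003
β₂ = m₄/m₂² = 704.35880 / 392.26003 ≈ 1.7956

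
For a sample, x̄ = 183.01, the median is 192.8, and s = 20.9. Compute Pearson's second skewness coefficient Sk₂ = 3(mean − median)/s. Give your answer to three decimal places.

-1.405

Sk₂ = 3(183.01 − 192.8) / 20.9 = 3 × -9.7900 / 20.9
    = -29.3700 / 20.9 ≈ -1.405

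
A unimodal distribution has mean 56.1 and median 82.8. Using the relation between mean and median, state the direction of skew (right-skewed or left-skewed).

mean − median = 56.1 − 82.8 = -26.7
mean < median ⇒ the longer tail is on the left ⇒ left-skewed (negatively skewed).

left-skewed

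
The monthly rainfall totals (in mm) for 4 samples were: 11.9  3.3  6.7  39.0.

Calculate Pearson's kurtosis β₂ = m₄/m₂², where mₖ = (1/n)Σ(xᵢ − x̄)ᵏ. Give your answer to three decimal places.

2.205

x̄ = 15.2250
Σ(xᵢ − x̄)² = 791.1875 ⇒ m₂ = 197.79687
Σ(xᵢ − x̄)⁴ = 345134.6822 ⇒ m₄ = 86283.67054
m₂² = 39123.60376
β₂ = m₄/m₂² = 86283.67054 / 39123.60376 ≈ 2.205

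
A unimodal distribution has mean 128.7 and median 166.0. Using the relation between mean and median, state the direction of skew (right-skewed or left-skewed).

mean − median = 128.7 − 166.0 = -37.3
mean < median ⇒ the longer tail is on the left ⇒ left-skewed (negatively skewed).

left-skewed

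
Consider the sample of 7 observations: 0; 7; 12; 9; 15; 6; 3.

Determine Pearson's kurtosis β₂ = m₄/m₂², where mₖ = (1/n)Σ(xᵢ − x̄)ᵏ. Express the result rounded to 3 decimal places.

2.016

x̄ = 7.4286
Σ(xᵢ − x̄)² = 157.7143 ⇒ m₂ = 22.53061
Σ(xᵢ − x̄)⁴ = 7163.2303 ⇒ m₄ = 1023.31862
m₂² = 507.62849
β₂ = m₄/m₂² = 1023.31862 / 507.62849 ≈ 2.016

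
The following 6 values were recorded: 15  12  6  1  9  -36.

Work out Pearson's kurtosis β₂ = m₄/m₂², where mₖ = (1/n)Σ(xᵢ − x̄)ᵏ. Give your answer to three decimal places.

x̄ = 1.1667
Σ(xᵢ − x̄)² = 1774.8333 ⇒ m₂ = 295.80556
Σ(xᵢ − x̄)⁴ = 1962862.1528 ⇒ m₄ = 327143.69213
m₂² = 87500.92670
β₂ = m₄/m₂² = 327143.69213 / 87500.92670 ≈ 3.739

3.739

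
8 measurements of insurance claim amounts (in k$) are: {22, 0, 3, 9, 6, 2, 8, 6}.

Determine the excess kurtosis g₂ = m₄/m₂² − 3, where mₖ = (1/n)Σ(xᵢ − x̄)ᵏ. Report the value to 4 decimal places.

1.1608

x̄ = 7.0000
Σ(xᵢ − x̄)² = 322.0000 ⇒ m₂ = 40.25000
Σ(xᵢ − x̄)⁴ = 53926.0000 ⇒ m₄ = 6740.75000
m₂² = 1620.06250
g₂ = m₄/m₂² − 3 = 4.16080 − 3 ≈ 1.1608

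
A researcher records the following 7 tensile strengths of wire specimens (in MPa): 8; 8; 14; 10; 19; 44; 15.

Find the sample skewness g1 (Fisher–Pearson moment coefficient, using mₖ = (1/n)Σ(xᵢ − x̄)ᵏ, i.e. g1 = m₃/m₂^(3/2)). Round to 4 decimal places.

x̄ = (8 + 8 + 14 + 10 + 19 + 44 + 15) / 7 = 16.8571
deviations (xᵢ − x̄): -8.8571, -8.8571, -2.8571, -6.8571, 2.1429, 27.1429, -1.8571
Σ(xᵢ − x̄)² = 956.8571 ⇒ m₂ = 956.8571/7 = 136.69388
Σ(xᵢ − x̄)³ = 18265.1020 ⇒ m₃ = 18265.1020/7 = 2609.30029
m₂^(3/2) = 136.69388^(1.5) = 1598.17228
g1 = m₃ / m₂^(3/2) = 2609.30029 / 1598.17228 ≈ 1.6327

1.6327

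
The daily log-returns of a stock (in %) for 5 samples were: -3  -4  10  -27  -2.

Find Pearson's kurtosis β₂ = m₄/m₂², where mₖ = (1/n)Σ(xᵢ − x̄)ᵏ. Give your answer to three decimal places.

2.674

x̄ = -5.2000
Σ(xᵢ − x̄)² = 722.8000 ⇒ m₂ = 144.56000
Σ(xᵢ − x̄)⁴ = 279362.8960 ⇒ m₄ = 55872.57920
m₂² = 20897.59360
β₂ = m₄/m₂² = 55872.57920 / 20897.59360 ≈ 2.674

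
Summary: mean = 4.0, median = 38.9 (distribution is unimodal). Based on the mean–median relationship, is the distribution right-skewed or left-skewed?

mean − median = 4.0 − 38.9 = -34.9
mean < median ⇒ the longer tail is on the left ⇒ left-skewed (negatively skewed).

left-skewed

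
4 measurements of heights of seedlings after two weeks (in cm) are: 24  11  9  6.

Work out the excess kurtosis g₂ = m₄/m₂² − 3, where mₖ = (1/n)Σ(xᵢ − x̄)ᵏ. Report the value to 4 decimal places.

-0.8242

x̄ = 12.5000
Σ(xᵢ − x̄)² = 189.0000 ⇒ m₂ = 47.25000
Σ(xᵢ − x̄)⁴ = 19430.2500 ⇒ m₄ = 4857.56250
m₂² = 2232.56250
g₂ = m₄/m₂² − 3 = 2.17578 − 3 ≈ -0.8242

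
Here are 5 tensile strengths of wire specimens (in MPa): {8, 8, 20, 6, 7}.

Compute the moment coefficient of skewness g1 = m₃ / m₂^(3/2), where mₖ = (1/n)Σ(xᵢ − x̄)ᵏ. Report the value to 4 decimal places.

1.4213

x̄ = (8 + 8 + 20 + 6 + 7) / 5 = 9.8000
deviations (xᵢ − x̄): -1.8000, -1.8000, 10.2000, -3.8000, -2.8000
Σ(xᵢ − x̄)² = 132.8000 ⇒ m₂ = 132.8000/5 = 26.56000
Σ(xᵢ − x̄)³ = 972.7200 ⇒ m₃ = 972.7200/5 = 194.54400
m₂^(3/2) = 26.56000^(1.5) = 136.88066
g1 = m₃ / m₂^(3/2) = 194.54400 / 136.88066 ≈ 1.4213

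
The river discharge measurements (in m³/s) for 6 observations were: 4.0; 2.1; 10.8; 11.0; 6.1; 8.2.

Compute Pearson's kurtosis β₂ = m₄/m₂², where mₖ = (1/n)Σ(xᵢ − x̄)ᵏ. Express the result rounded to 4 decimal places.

1.5689

x̄ = 7.0333
Σ(xᵢ − x̄)² = 65.6933 ⇒ m₂ = 10.94889
Σ(xᵢ − x̄)⁴ = 1128.4651 ⇒ m₄ = 188.07752
m₂² = 119.87817
β₂ = m₄/m₂² = 188.07752 / 119.87817 ≈ 1.5689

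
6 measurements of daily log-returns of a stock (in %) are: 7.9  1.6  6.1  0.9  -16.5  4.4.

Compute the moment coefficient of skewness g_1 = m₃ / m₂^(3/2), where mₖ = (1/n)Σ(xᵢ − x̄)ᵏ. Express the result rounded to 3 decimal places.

x̄ = (7.9 + 1.6 + 6.1 + 0.9 - 16.5 + 4.4) / 6 = 0.7333
deviations (xᵢ − x̄): 7.1667, 0.8667, 5.3667, 0.1667, -17.2333, 3.6667
Σ(xᵢ − x̄)² = 391.3733 ⇒ m₂ = 391.3733/6 = 65.22889
Σ(xᵢ − x̄)³ = -4545.4836 ⇒ m₃ = -4545.4836/6 = -757.58059
m₂^(3/2) = 65.22889^(1.5) = 526.81723
g_1 = m₃ / m₂^(3/2) = -757.58059 / 526.81723 ≈ -1.438

-1.438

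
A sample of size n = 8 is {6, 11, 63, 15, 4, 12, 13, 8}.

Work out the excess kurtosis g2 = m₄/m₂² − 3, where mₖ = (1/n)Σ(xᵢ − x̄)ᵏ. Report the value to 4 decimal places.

2.7331

x̄ = 16.5000
Σ(xᵢ − x̄)² = 2566.0000 ⇒ m₂ = 320.75000
Σ(xᵢ − x̄)⁴ = 4718594.5000 ⇒ m₄ = 589824.31250
m₂² = 102880.56250
g2 = m₄/m₂² − 3 = 5.73310 − 3 ≈ 2.7331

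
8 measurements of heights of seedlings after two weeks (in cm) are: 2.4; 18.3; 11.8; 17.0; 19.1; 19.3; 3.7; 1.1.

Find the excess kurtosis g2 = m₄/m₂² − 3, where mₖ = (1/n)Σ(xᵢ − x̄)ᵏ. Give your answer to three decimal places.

-1.690

x̄ = 11.5875
Σ(xᵢ − x̄)² = 446.9288 ⇒ m₂ = 55.86609
Σ(xᵢ − x̄)⁴ = 32704.5696 ⇒ m₄ = 4088.07121
m₂² = 3121.02043
g2 = m₄/m₂² − 3 = 1.30985 − 3 ≈ -1.690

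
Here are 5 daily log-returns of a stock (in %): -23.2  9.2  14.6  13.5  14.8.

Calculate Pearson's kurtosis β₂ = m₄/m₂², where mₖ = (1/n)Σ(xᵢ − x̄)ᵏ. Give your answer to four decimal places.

3.1501

x̄ = 5.7800
Σ(xᵢ − x̄)² = 1070.2880 ⇒ m₂ = 214.05760
Σ(xᵢ − x̄)⁴ = 721691.8447 ⇒ m₄ = 144338.36894
m₂² = 45820.65612
β₂ = m₄/m₂² = 144338.36894 / 45820.65612 ≈ 3.1501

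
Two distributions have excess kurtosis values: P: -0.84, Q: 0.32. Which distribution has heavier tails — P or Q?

Higher excess kurtosis ⇒ heavier tails relative to the normal distribution.
-0.84 vs 0.32: the larger is 0.32, so Q has heavier tails. (Q is leptokurtic — heavier-than-normal tails; the other is platykurtic.)

Q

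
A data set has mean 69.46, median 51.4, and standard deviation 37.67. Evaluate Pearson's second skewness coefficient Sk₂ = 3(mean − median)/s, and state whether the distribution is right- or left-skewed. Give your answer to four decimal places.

1.4383, right-skewed

Sk₂ = 3(69.46 − 51.4) / 37.67 = 3 × 18.0600 / 37.67
    = 54.1800 / 37.67 ≈ 1.4383
Sk₂ > 0 ⇒ mean > median ⇒ right-skewed (positive skew).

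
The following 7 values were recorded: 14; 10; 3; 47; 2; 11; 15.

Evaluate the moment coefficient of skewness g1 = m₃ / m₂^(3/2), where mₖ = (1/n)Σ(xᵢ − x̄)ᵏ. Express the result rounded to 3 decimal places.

1.574

x̄ = (14 + 10 + 3 + 47 + 2 + 11 + 15) / 7 = 14.5714
deviations (xᵢ − x̄): -0.5714, -4.5714, -11.5714, 32.4286, -12.5714, -3.5714, 0.4286
Σ(xᵢ − x̄)² = 1377.7143 ⇒ m₂ = 1377.7143/7 = 196.81633
Σ(xᵢ − x̄)³ = 30424.8980 ⇒ m₃ = 30424.8980/7 = 4346.41399
m₂^(3/2) = 196.81633^(1.5) = 2761.16069
g1 = m₃ / m₂^(3/2) = 4346.41399 / 2761.16069 ≈ 1.574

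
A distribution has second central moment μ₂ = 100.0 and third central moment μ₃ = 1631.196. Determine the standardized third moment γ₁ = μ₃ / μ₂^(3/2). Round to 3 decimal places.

σ = √μ₂ = √100.0 = 10.00000
σ³ = μ₂^(3/2) = 1000.00000
γ₁ = μ₃/σ³ = 1631.196 / 1000.00000 ≈ 1.631

1.631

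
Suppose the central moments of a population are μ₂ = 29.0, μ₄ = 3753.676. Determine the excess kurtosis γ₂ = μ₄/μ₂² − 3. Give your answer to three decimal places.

1.463

μ₂² = 29.0² = 841.00000
μ₄/μ₂² = 3753.676 / 841.00000 = 4.46335
γ₂ = 4.46335 − 3 ≈ 1.463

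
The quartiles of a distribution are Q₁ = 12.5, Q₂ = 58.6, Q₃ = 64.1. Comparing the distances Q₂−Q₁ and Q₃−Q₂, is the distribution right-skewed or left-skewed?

left-skewed

Q₂ − Q₁ = 46.1;  Q₃ − Q₂ = 5.5
Q₂ − Q₁ > Q₃ − Q₂ ⇒ the lower half is more spread out ⇒ left-skewed.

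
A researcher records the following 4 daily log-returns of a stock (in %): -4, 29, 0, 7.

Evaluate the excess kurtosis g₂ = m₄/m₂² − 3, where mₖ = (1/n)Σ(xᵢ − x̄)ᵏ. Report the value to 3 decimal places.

x̄ = 8.0000
Σ(xᵢ − x̄)² = 650.0000 ⇒ m₂ = 162.50000
Σ(xᵢ − x̄)⁴ = 219314.0000 ⇒ m₄ = 54828.50000
m₂² = 26406.25000
g₂ = m₄/m₂² − 3 = 2.07635 − 3 ≈ -0.924

-0.924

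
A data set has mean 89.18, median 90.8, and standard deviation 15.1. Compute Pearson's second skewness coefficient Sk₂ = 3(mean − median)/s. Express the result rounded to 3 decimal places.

Sk₂ = 3(89.18 − 90.8) / 15.1 = 3 × -1.6200 / 15.1
    = -4.8600 / 15.1 ≈ -0.322

-0.322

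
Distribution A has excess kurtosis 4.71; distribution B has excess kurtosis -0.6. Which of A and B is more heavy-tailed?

Higher excess kurtosis ⇒ heavier tails relative to the normal distribution.
4.71 vs -0.6: the larger is 4.71, so A has heavier tails. (A is leptokurtic — heavier-than-normal tails; the other is platykurtic.)

A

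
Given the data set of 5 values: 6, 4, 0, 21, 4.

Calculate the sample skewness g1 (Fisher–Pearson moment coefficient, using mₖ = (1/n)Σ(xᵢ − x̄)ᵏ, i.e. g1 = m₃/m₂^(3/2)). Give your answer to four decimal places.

x̄ = (6 + 4 + 0 + 21 + 4) / 5 = 7.0000
deviations (xᵢ − x̄): -1.0000, -3.0000, -7.0000, 14.0000, -3.0000
Σ(xᵢ − x̄)² = 264.0000 ⇒ m₂ = 264.0000/5 = 52.80000
Σ(xᵢ − x̄)³ = 2346.0000 ⇒ m₃ = 2346.0000/5 = 469.20000
m₂^(3/2) = 52.80000^(1.5) = 383.66385
g1 = m₃ / m₂^(3/2) = 469.20000 / 383.66385 ≈ 1.2229

1.2229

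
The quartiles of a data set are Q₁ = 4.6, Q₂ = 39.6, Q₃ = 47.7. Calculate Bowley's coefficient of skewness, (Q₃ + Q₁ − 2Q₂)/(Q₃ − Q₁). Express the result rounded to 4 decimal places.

-0.6241

numerator: Q₃ + Q₁ − 2Q₂ = 47.7 + 4.6 − 2×39.6 = -26.9000
denominator: Q₃ − Q₁ = 47.7 − 4.6 = 43.1000
Bowley skewness = -26.9000 / 43.1000 ≈ -0.6241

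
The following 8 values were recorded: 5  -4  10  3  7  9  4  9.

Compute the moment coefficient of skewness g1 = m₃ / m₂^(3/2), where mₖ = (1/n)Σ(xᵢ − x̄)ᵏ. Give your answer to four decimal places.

-1.0299

x̄ = (5 - 4 + 10 + 3 + 7 + 9 + 4 + 9) / 8 = 5.3750
deviations (xᵢ − x̄): -0.3750, -9.3750, 4.6250, -2.3750, 1.6250, 3.6250, -1.3750, 3.6250
Σ(xᵢ − x̄)² = 145.8750 ⇒ m₂ = 145.8750/8 = 18.23438
Σ(xᵢ − x̄)³ = -641.5313 ⇒ m₃ = -641.5313/8 = -80.19141
m₂^(3/2) = 18.23438^(1.5) = 77.86393
g1 = m₃ / m₂^(3/2) = -80.19141 / 77.86393 ≈ -1.0299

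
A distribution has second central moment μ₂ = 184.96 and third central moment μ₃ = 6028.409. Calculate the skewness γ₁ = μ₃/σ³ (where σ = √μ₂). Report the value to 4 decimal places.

σ = √μ₂ = √184.96 = 13.60000
σ³ = μ₂^(3/2) = 2515.45600
γ₁ = μ₃/σ³ = 6028.409 / 2515.45600 ≈ 2.3965

2.3965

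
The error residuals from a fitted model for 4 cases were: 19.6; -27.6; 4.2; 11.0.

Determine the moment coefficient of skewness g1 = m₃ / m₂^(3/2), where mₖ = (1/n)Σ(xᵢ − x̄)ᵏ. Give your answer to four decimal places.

x̄ = (19.6 - 27.6 + 4.2 + 11.0) / 4 = 1.8000
deviations (xᵢ − x̄): 17.8000, -29.4000, 2.4000, 9.2000
Σ(xᵢ − x̄)² = 1271.6000 ⇒ m₂ = 1271.6000/4 = 317.90000
Σ(xᵢ − x̄)³ = -18979.9200 ⇒ m₃ = -18979.9200/4 = -4744.98000
m₂^(3/2) = 317.90000^(1.5) = 5668.07766
g1 = m₃ / m₂^(3/2) = -4744.98000 / 5668.07766 ≈ -0.8371

-0.8371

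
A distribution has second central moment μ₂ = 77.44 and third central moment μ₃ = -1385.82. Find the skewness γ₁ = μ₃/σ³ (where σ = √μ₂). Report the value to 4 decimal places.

σ = √μ₂ = √77.44 = 8.80000
σ³ = μ₂^(3/2) = 681.47200
γ₁ = μ₃/σ³ = -1385.82 / 681.47200 ≈ -2.0336

-2.0336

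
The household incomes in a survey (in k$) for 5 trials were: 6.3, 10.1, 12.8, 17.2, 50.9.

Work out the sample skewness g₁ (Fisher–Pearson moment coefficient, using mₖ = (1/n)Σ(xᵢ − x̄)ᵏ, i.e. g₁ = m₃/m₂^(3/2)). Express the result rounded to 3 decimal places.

1.322

x̄ = (6.3 + 10.1 + 12.8 + 17.2 + 50.9) / 5 = 19.4600
deviations (xᵢ − x̄): -13.1600, -9.3600, -6.6600, -2.2600, 31.4400
Σ(xᵢ − x̄)² = 1298.7320 ⇒ m₂ = 1298.7320/5 = 259.74640
Σ(xᵢ − x̄)³ = 27671.5102 ⇒ m₃ = 27671.5102/5 = 5534.30203
m₂^(3/2) = 259.74640^(1.5) = 4186.24176
g₁ = m₃ / m₂^(3/2) = 5534.30203 / 4186.24176 ≈ 1.322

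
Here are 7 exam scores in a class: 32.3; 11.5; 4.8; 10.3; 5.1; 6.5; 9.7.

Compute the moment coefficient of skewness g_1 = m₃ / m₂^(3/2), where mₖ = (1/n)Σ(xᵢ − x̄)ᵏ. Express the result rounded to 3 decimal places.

1.726

x̄ = (32.3 + 11.5 + 4.8 + 10.3 + 5.1 + 6.5 + 9.7) / 7 = 11.4571
deviations (xᵢ − x̄): 20.8429, 0.0429, -6.6571, -1.1571, -6.3571, -4.9571, -1.7571
Σ(xᵢ − x̄)² = 548.1571 ⇒ m₂ = 548.1571/7 = 78.30816
Σ(xᵢ − x̄)³ = 8373.9229 ⇒ m₃ = 8373.9229/7 = 1196.27470
m₂^(3/2) = 78.30816^(1.5) = 692.96381
g_1 = m₃ / m₂^(3/2) = 1196.27470 / 692.96381 ≈ 1.726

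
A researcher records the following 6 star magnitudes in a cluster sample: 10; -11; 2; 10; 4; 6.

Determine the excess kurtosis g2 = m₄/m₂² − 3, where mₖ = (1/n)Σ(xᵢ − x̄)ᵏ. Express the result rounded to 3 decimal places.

x̄ = 3.5000
Σ(xᵢ − x̄)² = 303.5000 ⇒ m₂ = 50.58333
Σ(xᵢ − x̄)⁴ = 47819.3750 ⇒ m₄ = 7969.89583
m₂² = 2558.67361
g2 = m₄/m₂² − 3 = 3.11485 − 3 ≈ 0.115

0.115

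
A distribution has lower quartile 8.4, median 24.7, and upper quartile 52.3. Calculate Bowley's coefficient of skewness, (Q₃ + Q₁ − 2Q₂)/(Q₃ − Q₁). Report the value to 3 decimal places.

numerator: Q₃ + Q₁ − 2Q₂ = 52.3 + 8.4 − 2×24.7 = 11.3000
denominator: Q₃ − Q₁ = 52.3 − 8.4 = 43.9000
Bowley skewness = 11.3000 / 43.9000 ≈ 0.257

0.257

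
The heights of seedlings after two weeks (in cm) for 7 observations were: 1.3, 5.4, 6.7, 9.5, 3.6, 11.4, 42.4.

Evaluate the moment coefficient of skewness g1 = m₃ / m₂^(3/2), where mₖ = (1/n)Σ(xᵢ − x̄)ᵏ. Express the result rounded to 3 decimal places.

x̄ = (1.3 + 5.4 + 6.7 + 9.5 + 3.6 + 11.4 + 42.4) / 7 = 11.4714
deviations (xᵢ − x̄): -10.1714, -6.0714, -4.7714, -1.9714, -7.8714, -0.0714, 30.9286
Σ(xᵢ − x̄)² = 1185.5143 ⇒ m₂ = 1185.5143/7 = 169.35918
Σ(xᵢ − x̄)³ = 27705.4237 ⇒ m₃ = 27705.4237/7 = 3957.91767
m₂^(3/2) = 169.35918^(1.5) = 2204.00780
g1 = m₃ / m₂^(3/2) = 3957.91767 / 2204.00780 ≈ 1.796

1.796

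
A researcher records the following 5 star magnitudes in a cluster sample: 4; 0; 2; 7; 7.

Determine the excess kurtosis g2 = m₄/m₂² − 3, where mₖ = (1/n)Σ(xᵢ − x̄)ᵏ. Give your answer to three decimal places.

-1.497

x̄ = 4.0000
Σ(xᵢ − x̄)² = 38.0000 ⇒ m₂ = 7.60000
Σ(xᵢ − x̄)⁴ = 434.0000 ⇒ m₄ = 86.80000
m₂² = 57.76000
g2 = m₄/m₂² − 3 = 1.50277 − 3 ≈ -1.497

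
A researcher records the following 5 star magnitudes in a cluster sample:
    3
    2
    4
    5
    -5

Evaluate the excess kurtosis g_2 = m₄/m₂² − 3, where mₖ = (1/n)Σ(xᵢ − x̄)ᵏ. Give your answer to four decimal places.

x̄ = 1.8000
Σ(xᵢ − x̄)² = 62.8000 ⇒ m₂ = 12.56000
Σ(xᵢ − x̄)⁴ = 2268.4960 ⇒ m₄ = 453.69920
m₂² = 157.75360
g_2 = m₄/m₂² − 3 = 2.87600 − 3 ≈ -0.1240

-0.1240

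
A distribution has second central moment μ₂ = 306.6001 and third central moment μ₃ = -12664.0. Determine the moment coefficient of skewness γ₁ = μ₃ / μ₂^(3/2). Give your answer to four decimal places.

σ = √μ₂ = √306.6001 = 17.51000
σ³ = μ₂^(3/2) = 5368.56775
γ₁ = μ₃/σ³ = -12664.0 / 5368.56775 ≈ -2.3589

-2.3589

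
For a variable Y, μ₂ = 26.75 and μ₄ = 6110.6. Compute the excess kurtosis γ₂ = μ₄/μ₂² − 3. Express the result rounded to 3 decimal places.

5.540

μ₂² = 26.75² = 715.56250
μ₄/μ₂² = 6110.6 / 715.56250 = 8.53958
γ₂ = 8.53958 − 3 ≈ 5.540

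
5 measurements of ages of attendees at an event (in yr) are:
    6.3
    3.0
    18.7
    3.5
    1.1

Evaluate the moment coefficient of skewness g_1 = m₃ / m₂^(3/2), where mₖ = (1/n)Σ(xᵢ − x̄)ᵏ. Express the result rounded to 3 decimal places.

1.253

x̄ = (6.3 + 3.0 + 18.7 + 3.5 + 1.1) / 5 = 6.5200
deviations (xᵢ − x̄): -0.2200, -3.5200, 12.1800, -3.0200, -5.4200
Σ(xᵢ − x̄)² = 199.2880 ⇒ m₂ = 199.2880/5 = 39.85760
Σ(xᵢ − x̄)³ = 1576.5437 ⇒ m₃ = 1576.5437/5 = 315.30874
m₂^(3/2) = 39.85760^(1.5) = 251.63249
g_1 = m₃ / m₂^(3/2) = 315.30874 / 251.63249 ≈ 1.253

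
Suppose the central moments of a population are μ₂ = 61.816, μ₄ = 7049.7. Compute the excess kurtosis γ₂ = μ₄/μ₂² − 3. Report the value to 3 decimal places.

μ₂² = 61.816² = 3821.21786
μ₄/μ₂² = 7049.7 / 3821.21786 = 1.84488
γ₂ = 1.84488 − 3 ≈ -1.155

-1.155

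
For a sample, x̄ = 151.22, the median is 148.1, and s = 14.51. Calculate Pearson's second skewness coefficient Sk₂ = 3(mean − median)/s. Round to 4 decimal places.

0.6451

Sk₂ = 3(151.22 − 148.1) / 14.51 = 3 × 3.1200 / 14.51
    = 9.3600 / 14.51 ≈ 0.6451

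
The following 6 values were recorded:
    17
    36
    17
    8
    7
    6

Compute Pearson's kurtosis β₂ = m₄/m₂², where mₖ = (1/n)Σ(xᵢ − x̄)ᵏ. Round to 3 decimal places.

2.941

x̄ = 15.1667
Σ(xᵢ − x̄)² = 642.8333 ⇒ m₂ = 107.13889
Σ(xᵢ − x̄)⁴ = 202549.4861 ⇒ m₄ = 33758.24769
m₂² = 11478.74151
β₂ = m₄/m₂² = 33758.24769 / 11478.74151 ≈ 2.941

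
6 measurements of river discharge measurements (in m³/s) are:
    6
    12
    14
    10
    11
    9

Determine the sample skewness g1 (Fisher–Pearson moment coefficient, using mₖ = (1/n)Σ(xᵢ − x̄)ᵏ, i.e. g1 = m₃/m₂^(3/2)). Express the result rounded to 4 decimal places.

-0.3174

x̄ = (6 + 12 + 14 + 10 + 11 + 9) / 6 = 10.3333
deviations (xᵢ − x̄): -4.3333, 1.6667, 3.6667, -0.3333, 0.6667, -1.3333
Σ(xᵢ − x̄)² = 37.3333 ⇒ m₂ = 37.3333/6 = 6.22222
Σ(xᵢ − x̄)³ = -29.5556 ⇒ m₃ = -29.5556/6 = -4.92593
m₂^(3/2) = 6.22222^(1.5) = 15.52095
g1 = m₃ / m₂^(3/2) = -4.92593 / 15.52095 ≈ -0.3174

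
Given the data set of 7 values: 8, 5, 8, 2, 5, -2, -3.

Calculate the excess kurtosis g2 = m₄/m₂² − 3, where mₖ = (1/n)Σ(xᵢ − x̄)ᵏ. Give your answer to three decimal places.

x̄ = 3.2857
Σ(xᵢ − x̄)² = 119.4286 ⇒ m₂ = 17.06122
Σ(xᵢ − x̄)⁴ = 3349.4927 ⇒ m₄ = 478.49896
m₂² = 291.08538
g2 = m₄/m₂² − 3 = 1.64384 − 3 ≈ -1.356

-1.356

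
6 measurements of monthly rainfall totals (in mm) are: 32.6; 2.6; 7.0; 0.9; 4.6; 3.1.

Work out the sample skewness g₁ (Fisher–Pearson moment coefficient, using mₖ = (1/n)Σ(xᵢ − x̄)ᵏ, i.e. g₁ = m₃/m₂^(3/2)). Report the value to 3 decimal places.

x̄ = (32.6 + 2.6 + 7.0 + 0.9 + 4.6 + 3.1) / 6 = 8.4667
deviations (xᵢ − x̄): 24.1333, -5.8667, -1.4667, -7.5667, -3.8667, -5.3667
Σ(xᵢ − x̄)² = 719.9933 ⇒ m₂ = 719.9933/6 = 119.99889
Σ(xᵢ − x̄)³ = 13205.0076 ⇒ m₃ = 13205.0076/6 = 2200.83459
m₂^(3/2) = 119.99889^(1.5) = 1314.51588
g₁ = m₃ / m₂^(3/2) = 2200.83459 / 1314.51588 ≈ 1.674

1.674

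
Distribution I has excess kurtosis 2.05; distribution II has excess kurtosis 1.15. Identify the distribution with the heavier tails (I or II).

I

Higher excess kurtosis ⇒ heavier tails relative to the normal distribution.
2.05 vs 1.15: the larger is 2.05, so I has heavier tails.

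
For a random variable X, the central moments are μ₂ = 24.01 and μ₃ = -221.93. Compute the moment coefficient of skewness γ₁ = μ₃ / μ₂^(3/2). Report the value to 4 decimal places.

-1.8864

σ = √μ₂ = √24.01 = 4.90000
σ³ = μ₂^(3/2) = 117.64900
γ₁ = μ₃/σ³ = -221.93 / 117.64900 ≈ -1.8864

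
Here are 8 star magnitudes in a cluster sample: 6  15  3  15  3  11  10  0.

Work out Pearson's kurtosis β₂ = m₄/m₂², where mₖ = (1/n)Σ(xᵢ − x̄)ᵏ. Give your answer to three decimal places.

1.567

x̄ = 7.8750
Σ(xᵢ − x̄)² = 228.8750 ⇒ m₂ = 28.60938
Σ(xᵢ − x̄)⁴ = 10257.9629 ⇒ m₄ = 1282.24536
m₂² = 818.49634
β₂ = m₄/m₂² = 1282.24536 / 818.49634 ≈ 1.567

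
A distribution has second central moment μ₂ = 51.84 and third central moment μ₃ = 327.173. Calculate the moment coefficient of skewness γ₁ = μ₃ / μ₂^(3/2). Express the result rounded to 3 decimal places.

0.877

σ = √μ₂ = √51.84 = 7.20000
σ³ = μ₂^(3/2) = 373.24800
γ₁ = μ₃/σ³ = 327.173 / 373.24800 ≈ 0.877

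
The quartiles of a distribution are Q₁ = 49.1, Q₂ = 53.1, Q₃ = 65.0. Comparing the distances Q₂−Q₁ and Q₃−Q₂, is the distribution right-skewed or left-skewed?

right-skewed

Q₂ − Q₁ = 4.0;  Q₃ − Q₂ = 11.9
Q₃ − Q₂ > Q₂ − Q₁ ⇒ the upper half is more spread out ⇒ right-skewed.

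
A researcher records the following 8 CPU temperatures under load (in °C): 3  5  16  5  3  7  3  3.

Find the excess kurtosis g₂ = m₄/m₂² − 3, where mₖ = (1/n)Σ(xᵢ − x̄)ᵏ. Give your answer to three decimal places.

x̄ = 5.6250
Σ(xᵢ − x̄)² = 137.8750 ⇒ m₂ = 17.23438
Σ(xᵢ − x̄)⁴ = 11780.3066 ⇒ m₄ = 1472.53833
m₂² = 297.02368
g₂ = m₄/m₂² − 3 = 4.95765 − 3 ≈ 1.958

1.958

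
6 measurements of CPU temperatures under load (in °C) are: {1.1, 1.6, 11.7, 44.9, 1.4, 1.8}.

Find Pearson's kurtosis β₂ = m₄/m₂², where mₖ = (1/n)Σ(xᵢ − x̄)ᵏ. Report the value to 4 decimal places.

3.7843

x̄ = 10.4167
Σ(xᵢ − x̄)² = 1510.8283 ⇒ m₂ = 251.80472
Σ(xᵢ − x̄)⁴ = 1439661.3295 ⇒ m₄ = 239943.55491
m₂² = 63405.61813
β₂ = m₄/m₂² = 239943.55491 / 63405.61813 ≈ 3.7843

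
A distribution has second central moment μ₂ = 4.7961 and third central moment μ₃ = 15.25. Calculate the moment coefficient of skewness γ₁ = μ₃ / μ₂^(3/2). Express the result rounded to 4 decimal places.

σ = √μ₂ = √4.7961 = 2.19000
σ³ = μ₂^(3/2) = 10.50346
γ₁ = μ₃/σ³ = 15.25 / 10.50346 ≈ 1.4519

1.4519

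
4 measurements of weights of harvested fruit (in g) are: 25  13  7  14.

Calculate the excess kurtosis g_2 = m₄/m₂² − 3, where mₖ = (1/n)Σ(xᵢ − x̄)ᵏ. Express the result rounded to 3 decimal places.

x̄ = 14.7500
Σ(xᵢ − x̄)² = 168.7500 ⇒ m₂ = 42.18750
Σ(xᵢ − x̄)⁴ = 14655.3281 ⇒ m₄ = 3663.83203
m₂² = 1779.78516
g_2 = m₄/m₂² − 3 = 2.05858 − 3 ≈ -0.941

-0.941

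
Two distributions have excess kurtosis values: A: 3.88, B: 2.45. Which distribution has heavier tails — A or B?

A

Higher excess kurtosis ⇒ heavier tails relative to the normal distribution.
3.88 vs 2.45: the larger is 3.88, so A has heavier tails.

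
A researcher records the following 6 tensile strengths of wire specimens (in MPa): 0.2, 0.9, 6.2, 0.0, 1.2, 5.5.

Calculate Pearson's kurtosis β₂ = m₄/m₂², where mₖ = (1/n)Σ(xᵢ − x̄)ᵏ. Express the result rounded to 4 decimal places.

x̄ = 2.3333
Σ(xᵢ − x̄)² = 38.3133 ⇒ m₂ = 6.38556
Σ(xᵢ − x̄)⁴ = 380.3172 ⇒ m₄ = 63.38620
m₂² = 40.77532
β₂ = m₄/m₂² = 63.38620 / 40.77532 ≈ 1.5545

1.5545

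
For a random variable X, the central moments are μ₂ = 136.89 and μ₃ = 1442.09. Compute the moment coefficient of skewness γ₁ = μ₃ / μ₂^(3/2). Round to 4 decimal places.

0.9004

σ = √μ₂ = √136.89 = 11.70000
σ³ = μ₂^(3/2) = 1601.61300
γ₁ = μ₃/σ³ = 1442.09 / 1601.61300 ≈ 0.9004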